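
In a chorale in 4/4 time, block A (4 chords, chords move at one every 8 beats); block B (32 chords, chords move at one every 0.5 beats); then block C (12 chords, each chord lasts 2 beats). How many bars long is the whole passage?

18 bars

A: 4 × 8 = 32 beats = 8 bars.
B: 32 × 0.5 = 16 beats = 4 bars.
C: 12 × 2 = 24 beats = 6 bars.
Total: 8 + 4 + 6 = 18 bars.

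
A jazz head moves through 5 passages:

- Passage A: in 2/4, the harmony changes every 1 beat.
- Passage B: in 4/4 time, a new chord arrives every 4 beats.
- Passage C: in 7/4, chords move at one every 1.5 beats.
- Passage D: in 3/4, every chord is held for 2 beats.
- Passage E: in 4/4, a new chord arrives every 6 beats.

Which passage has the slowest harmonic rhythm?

A: each chord is 1 beat in 2/4, so 2 per bar.
B: each chord is 4 beats in 4/4, so 1 per bar.
C: each chord is 1.5 beats in 7/4, so 14/3 per bar.
D: each chord is 2 beats in 3/4, so 1.5 per bar.
E: each chord is 6 beats in 4/4, so 2/3 per bar.
Slowest is E at 2/3 chords/bar.

Passage E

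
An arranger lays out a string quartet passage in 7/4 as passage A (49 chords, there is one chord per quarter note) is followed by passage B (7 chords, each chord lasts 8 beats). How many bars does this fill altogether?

15 bars

A: 49 × 1 = 49 beats = 7 bars.
B: 7 × 8 = 56 beats = 8 bars.
Total: 7 + 8 = 15 bars.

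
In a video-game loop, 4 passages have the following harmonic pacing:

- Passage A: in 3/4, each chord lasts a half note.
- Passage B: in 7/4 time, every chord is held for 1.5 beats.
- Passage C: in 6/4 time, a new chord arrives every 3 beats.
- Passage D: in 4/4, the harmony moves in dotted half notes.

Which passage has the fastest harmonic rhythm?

Passage B

A: 3 beats/bar ÷ 2 beats/chord = 1.5 chords/bar.
B: 7 beats/bar ÷ 1.5 beats/chord = 14/3 chords/bar.
C: 6 beats/bar ÷ 3 beats/chord = 2 chords/bar.
D: 4 beats/bar ÷ 3 beats/chord = 4/3 chords/bar.
Fastest is B at 14/3 chords/bar.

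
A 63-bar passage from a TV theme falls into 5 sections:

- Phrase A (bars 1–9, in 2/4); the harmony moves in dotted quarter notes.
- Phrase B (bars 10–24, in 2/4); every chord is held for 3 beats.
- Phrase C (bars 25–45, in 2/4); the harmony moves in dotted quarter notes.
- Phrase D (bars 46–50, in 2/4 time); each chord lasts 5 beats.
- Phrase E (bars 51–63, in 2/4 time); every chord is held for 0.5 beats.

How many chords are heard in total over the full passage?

A: 9 bars × 2 beats = 18 beats; 1.5 beats/chord → 12 chords.
B: 15 bars × 2 beats = 30 beats; 3 beats/chord → 10 chords.
C: 21 bars × 2 beats = 42 beats; 1.5 beats/chord → 28 chords.
D: 5 bars × 2 beats = 10 beats; 5 beats/chord → 2 chords.
E: 13 bars × 2 beats = 26 beats; 0.5 beats/chord → 52 chords.
Total: 12 + 10 + 28 + 2 + 52 = 104.

104 chords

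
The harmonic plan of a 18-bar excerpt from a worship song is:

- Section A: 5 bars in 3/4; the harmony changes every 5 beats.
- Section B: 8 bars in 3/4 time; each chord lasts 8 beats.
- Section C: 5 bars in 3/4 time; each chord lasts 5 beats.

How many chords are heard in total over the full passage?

A: 5 bars × 3 beats = 15 beats; 5 beats/chord → 3 chords.
B: 8 bars × 3 beats = 24 beats; 8 beats/chord → 3 chords.
C: 5 bars × 3 beats = 15 beats; 5 beats/chord → 3 chords.
Total: 3 + 3 + 3 = 9.

9 chords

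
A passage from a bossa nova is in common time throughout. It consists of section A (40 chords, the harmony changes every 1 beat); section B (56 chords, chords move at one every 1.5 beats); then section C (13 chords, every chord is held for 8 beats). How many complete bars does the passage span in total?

57 bars

A: 40 × 1 = 40 beats = 10 bars.
B: 56 × 1.5 = 84 beats = 21 bars.
C: 13 × 8 = 104 beats = 26 bars.
Total: 10 + 21 + 26 = 57 bars.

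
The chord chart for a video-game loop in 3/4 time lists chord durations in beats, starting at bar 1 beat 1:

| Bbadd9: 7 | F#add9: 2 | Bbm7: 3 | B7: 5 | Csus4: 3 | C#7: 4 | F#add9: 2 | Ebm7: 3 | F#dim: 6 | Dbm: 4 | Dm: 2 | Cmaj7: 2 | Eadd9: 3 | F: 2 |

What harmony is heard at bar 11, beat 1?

Beat 1 of bar 11 is beat (11−1)×3 + 1 = 31 overall.
Running totals: Bbadd9 ends at 7, F#add9 ends at 9, Bbm7 ends at 12, B7 ends at 17, Csus4 ends at 20, C#7 ends at 24, F#add9 ends at 26, Ebm7 ends at 29, F#dim ends at 35.
Beat 31 falls within F#dim.

F#dim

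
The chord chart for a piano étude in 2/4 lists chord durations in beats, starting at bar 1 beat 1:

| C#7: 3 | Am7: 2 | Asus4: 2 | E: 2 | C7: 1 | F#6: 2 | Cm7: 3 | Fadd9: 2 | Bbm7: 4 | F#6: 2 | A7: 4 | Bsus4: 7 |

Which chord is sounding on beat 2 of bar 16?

Beat 2 of bar 16 is beat (16−1)×2 + 2 = 32 overall.
Running totals: C#7 ends at 3, Am7 ends at 5, Asus4 ends at 7, E ends at 9, C7 ends at 10, F#6 ends at 12, Cm7 ends at 15, Fadd9 ends at 17, Bbm7 ends at 21, F#6 ends at 23, A7 ends at 27, Bsus4 ends at 34.
Beat 32 falls within Bsus4.

Bsus4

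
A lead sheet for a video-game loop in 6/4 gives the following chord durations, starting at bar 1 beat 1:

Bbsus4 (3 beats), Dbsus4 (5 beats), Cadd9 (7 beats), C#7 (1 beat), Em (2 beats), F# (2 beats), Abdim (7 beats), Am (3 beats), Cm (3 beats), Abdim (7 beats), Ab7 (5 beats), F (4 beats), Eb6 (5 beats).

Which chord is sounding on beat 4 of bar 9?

Beat 4 of bar 9 is beat (9−1)×6 + 4 = 52 overall.
Running totals: Bbsus4 ends at 3, Dbsus4 ends at 8, Cadd9 ends at 15, C#7 ends at 16, Em ends at 18, F# ends at 20, Abdim ends at 27, Am ends at 30, Cm ends at 33, Abdim ends at 40, Ab7 ends at 45, F ends at 49, Eb6 ends at 54.
Beat 52 falls within Eb6.

Eb6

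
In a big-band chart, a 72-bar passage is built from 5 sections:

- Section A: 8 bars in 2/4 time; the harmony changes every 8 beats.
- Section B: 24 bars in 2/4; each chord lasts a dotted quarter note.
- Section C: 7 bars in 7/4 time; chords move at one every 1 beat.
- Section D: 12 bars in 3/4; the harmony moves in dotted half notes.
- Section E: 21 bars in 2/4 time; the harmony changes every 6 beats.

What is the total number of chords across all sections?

102 chords

A: 8 bars × 2 beats = 16 beats; 8 beats/chord → 2 chords.
B: 24 bars × 2 beats = 48 beats; 1.5 beats/chord → 32 chords.
C: 7 bars × 7 beats = 49 beats; 1 beat/chord → 49 chords.
D: 12 bars × 3 beats = 36 beats; 3 beats/chord → 12 chords.
E: 21 bars × 2 beats = 42 beats; 6 beats/chord → 7 chords.
Total: 2 + 32 + 49 + 12 + 7 = 102.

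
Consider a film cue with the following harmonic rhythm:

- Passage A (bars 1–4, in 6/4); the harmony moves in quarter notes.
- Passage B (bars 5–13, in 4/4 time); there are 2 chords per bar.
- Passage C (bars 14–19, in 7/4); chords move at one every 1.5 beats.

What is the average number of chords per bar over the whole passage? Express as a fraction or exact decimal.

70/19 chords per bar

A: 4 × 6 = 24 beats ÷ 1 = 24 chords.
B: 9 × 4 = 36 beats ÷ 2 = 18 chords.
C: 6 × 7 = 42 beats ÷ 1.5 = 28 chords.
Overall: 70 chords over 19 bars → 70/19 = 70/19 chords per bar.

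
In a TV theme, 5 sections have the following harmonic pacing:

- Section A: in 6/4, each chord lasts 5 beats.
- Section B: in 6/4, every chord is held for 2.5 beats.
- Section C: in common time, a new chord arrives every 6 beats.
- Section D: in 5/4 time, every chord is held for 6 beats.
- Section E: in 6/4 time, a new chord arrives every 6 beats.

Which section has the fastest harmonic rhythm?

A: 6 beats/bar ÷ 5 beats/chord = 1.2 chords/bar.
B: 6 beats/bar ÷ 2.5 beats/chord = 2.4 chords/bar.
C: 4 beats/bar ÷ 6 beats/chord = 2/3 chords/bar.
D: 5 beats/bar ÷ 6 beats/chord = 5/6 chords/bar.
E: 6 beats/bar ÷ 6 beats/chord = 1 chord/bar.
Fastest is B at 2.4 chords/bar.

Section B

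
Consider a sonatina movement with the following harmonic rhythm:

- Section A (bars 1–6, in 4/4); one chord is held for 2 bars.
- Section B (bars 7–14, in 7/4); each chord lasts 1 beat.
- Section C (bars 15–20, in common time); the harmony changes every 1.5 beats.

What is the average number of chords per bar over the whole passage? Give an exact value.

3.75 chords per bar

A: 6 bars of 4 beats is 24 beats; at 8 beats each that's 3 chords.
B: 8 bars of 7 beats is 56 beats; at 1 beat each that's 56 chords.
C: 6 bars of 4 beats is 24 beats; at 1.5 beats each that's 16 chords.
Overall: 75 chords over 20 bars → 75/20 = 3.75 chords per bar.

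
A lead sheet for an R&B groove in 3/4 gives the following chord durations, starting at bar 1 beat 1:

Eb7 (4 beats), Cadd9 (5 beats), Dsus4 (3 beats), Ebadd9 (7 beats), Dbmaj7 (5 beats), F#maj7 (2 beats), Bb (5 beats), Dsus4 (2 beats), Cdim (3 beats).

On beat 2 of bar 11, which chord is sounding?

Beat 2 of bar 11 is beat (11−1)×3 + 2 = 32 overall.
Running totals: Eb7 ends at 4, Cadd9 ends at 9, Dsus4 ends at 12, Ebadd9 ends at 19, Dbmaj7 ends at 24, F#maj7 ends at 26, Bb ends at 31, Dsus4 ends at 33.
Beat 32 falls within Dsus4.

Dsus4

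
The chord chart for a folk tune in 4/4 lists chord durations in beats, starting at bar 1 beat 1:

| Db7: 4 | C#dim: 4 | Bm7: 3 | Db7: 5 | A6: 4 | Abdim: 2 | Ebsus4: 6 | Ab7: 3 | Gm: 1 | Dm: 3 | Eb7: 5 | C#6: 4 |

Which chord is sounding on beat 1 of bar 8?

Beat 1 of bar 8 is beat (8−1)×4 + 1 = 29 overall.
Running totals: Db7 ends at 4, C#dim ends at 8, Bm7 ends at 11, Db7 ends at 16, A6 ends at 20, Abdim ends at 22, Ebsus4 ends at 28, Ab7 ends at 31.
Beat 29 falls within Ab7.

Ab7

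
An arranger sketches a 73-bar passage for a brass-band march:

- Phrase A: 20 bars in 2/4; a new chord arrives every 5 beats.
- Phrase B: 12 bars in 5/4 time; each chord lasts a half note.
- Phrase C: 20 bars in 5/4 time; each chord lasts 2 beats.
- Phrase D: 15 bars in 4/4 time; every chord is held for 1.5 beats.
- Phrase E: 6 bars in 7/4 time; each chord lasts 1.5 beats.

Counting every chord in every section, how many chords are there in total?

156 chords

A: 20 bars × 2 beats = 40 beats; 5 beats/chord → 8 chords.
B: 12 bars × 5 beats = 60 beats; 2 beats/chord → 30 chords.
C: 20 bars × 5 beats = 100 beats; 2 beats/chord → 50 chords.
D: 15 bars × 4 beats = 60 beats; 1.5 beats/chord → 40 chords.
E: 6 bars × 7 beats = 42 beats; 1.5 beats/chord → 28 chords.
Total: 8 + 30 + 50 + 40 + 28 = 156.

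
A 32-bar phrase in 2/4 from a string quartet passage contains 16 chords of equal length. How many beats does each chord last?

32 bars × 2 beats/bar = 64 beats total.
64 beats ÷ 16 chords = 4 beats per chord.
(That is a whole note.)

4 beats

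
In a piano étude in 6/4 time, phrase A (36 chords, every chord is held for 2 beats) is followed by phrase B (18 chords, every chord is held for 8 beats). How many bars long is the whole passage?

36 bars

A: 36 × 2 = 72 beats = 12 bars.
B: 18 × 8 = 144 beats = 24 bars.
Total: 12 + 24 = 36 bars.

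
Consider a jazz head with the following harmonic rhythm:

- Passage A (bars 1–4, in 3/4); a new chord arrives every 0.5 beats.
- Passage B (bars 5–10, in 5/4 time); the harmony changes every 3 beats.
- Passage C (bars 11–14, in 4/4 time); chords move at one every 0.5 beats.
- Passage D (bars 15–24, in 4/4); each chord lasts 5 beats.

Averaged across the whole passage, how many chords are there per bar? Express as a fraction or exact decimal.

A: 4 bars of 3 beats is 12 beats; at 0.5 beats each that's 24 chords.
B: 6 bars of 5 beats is 30 beats; at 3 beats each that's 10 chords.
C: 4 bars of 4 beats is 16 beats; at 0.5 beats each that's 32 chords.
D: 10 bars of 4 beats is 40 beats; at 5 beats each that's 8 chords.
Overall: 74 chords over 24 bars → 74/24 = 37/12 chords per bar.

37/12 chords per bar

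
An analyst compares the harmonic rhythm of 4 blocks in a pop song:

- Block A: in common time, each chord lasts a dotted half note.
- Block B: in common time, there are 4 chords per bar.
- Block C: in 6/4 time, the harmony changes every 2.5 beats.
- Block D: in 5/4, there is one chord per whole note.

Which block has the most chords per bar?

Block B

A: 4 beats/bar ÷ 3 beats/chord = 4/3 chords/bar.
B: 4 beats/bar ÷ 1 beat/chord = 4 chords/bar.
C: 6 beats/bar ÷ 2.5 beats/chord = 2.4 chords/bar.
D: 5 beats/bar ÷ 4 beats/chord = 1.25 chords/bar.
Fastest is B at 4 chords/bar.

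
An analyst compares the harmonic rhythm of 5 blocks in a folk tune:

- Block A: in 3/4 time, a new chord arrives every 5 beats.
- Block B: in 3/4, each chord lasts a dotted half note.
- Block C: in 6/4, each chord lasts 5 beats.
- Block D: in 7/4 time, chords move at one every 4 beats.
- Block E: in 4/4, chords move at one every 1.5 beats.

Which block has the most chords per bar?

Block E

A: each chord is 5 beats in 3/4, so 0.6 per bar.
B: each chord is 3 beats in 3/4, so 1 per bar.
C: each chord is 5 beats in 6/4, so 1.2 per bar.
D: each chord is 4 beats in 7/4, so 1.75 per bar.
E: each chord is 1.5 beats in 4/4, so 8/3 per bar.
Fastest is E at 8/3 chords/bar.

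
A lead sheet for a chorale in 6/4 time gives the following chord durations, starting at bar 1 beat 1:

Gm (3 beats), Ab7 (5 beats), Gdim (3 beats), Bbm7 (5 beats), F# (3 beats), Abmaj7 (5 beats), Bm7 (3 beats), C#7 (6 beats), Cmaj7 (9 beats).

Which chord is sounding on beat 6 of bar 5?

Beat 6 of bar 5 is beat (5−1)×6 + 6 = 30 overall.
Running totals: Gm ends at 3, Ab7 ends at 8, Gdim ends at 11, Bbm7 ends at 16, F# ends at 19, Abmaj7 ends at 24, Bm7 ends at 27, C#7 ends at 33.
Beat 30 falls within C#7.

C#7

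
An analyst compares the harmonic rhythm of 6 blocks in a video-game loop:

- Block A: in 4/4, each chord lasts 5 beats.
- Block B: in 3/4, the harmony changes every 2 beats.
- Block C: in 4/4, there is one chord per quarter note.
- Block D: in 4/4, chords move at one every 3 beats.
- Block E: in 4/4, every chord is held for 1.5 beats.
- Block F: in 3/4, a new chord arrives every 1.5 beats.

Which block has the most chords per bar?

A: 4/5 = 0.8 chords/bar.
B: 3/2 = 1.5 chords/bar.
C: 4/1 = 4 chords/bar.
D: 4/3 = 4/3 chords/bar.
E: 4/1.5 = 8/3 chords/bar.
F: 3/1.5 = 2 chords/bar.
Fastest is C at 4 chords/bar.

Block C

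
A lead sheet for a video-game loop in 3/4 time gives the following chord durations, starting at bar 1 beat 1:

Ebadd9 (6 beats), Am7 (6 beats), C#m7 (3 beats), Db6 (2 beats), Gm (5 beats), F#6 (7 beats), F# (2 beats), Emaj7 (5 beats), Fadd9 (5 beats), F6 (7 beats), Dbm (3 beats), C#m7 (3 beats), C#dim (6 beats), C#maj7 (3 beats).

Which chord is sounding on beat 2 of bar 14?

Fadd9

Beat 2 of bar 14 is beat (14−1)×3 + 2 = 41 overall.
Running totals: Ebadd9 ends at 6, Am7 ends at 12, C#m7 ends at 15, Db6 ends at 17, Gm ends at 22, F#6 ends at 29, F# ends at 31, Emaj7 ends at 36, Fadd9 ends at 41.
Beat 41 falls within Fadd9.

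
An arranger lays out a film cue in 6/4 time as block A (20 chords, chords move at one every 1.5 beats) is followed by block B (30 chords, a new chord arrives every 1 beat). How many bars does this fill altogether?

10 bars

A: 20 × 1.5 = 30 beats = 5 bars.
B: 30 × 1 = 30 beats = 5 bars.
Total: 5 + 5 = 10 bars.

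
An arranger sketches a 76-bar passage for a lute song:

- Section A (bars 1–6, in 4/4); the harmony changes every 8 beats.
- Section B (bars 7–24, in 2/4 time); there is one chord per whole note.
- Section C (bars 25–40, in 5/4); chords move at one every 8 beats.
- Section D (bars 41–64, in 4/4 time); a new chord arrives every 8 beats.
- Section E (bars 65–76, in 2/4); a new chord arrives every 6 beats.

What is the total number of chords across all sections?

A: 6·4 = 24 beats, 24/8 = 3 chords.
B: 18·2 = 36 beats, 36/4 = 9 chords.
C: 16·5 = 80 beats, 80/8 = 10 chords.
D: 24·4 = 96 beats, 96/8 = 12 chords.
E: 12·2 = 24 beats, 24/6 = 4 chords.
Total: 3 + 9 + 10 + 12 + 4 = 38.

38 chords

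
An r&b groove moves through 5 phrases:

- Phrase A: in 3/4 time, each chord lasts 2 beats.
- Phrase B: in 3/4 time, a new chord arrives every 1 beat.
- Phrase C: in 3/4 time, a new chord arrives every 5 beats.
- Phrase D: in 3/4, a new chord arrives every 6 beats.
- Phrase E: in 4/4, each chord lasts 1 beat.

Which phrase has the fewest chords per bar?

A: each chord is 2 beats in 3/4, so 1.5 per bar.
B: each chord is 1 beat in 3/4, so 3 per bar.
C: each chord is 5 beats in 3/4, so 0.6 per bar.
D: each chord is 6 beats in 3/4, so 0.5 per bar.
E: each chord is 1 beat in 4/4, so 4 per bar.
Slowest is D at 0.5 chords/bar.

Phrase D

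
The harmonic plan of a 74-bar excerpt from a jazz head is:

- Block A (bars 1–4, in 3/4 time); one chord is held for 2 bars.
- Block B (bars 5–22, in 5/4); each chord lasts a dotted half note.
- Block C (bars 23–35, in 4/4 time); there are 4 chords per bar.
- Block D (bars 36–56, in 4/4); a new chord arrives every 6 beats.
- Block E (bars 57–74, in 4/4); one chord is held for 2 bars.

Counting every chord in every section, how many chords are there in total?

107 chords

A: 4 bars × 3 beats = 12 beats; 6 beats/chord → 2 chords.
B: 18 bars × 5 beats = 90 beats; 3 beats/chord → 30 chords.
C: 13 bars × 4 beats = 52 beats; 1 beat/chord → 52 chords.
D: 21 bars × 4 beats = 84 beats; 6 beats/chord → 14 chords.
E: 18 bars × 4 beats = 72 beats; 8 beats/chord → 9 chords.
Total: 2 + 30 + 52 + 14 + 9 = 107.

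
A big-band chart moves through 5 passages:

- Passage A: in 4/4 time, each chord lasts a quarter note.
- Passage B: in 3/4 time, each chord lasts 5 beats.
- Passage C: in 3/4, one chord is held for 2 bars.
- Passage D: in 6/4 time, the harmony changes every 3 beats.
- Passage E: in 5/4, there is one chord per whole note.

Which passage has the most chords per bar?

Passage A

A: each chord is 1 beat in 4/4, so 4 per bar.
B: each chord is 5 beats in 3/4, so 0.6 per bar.
C: each chord is 6 beats in 3/4, so 0.5 per bar.
D: each chord is 3 beats in 6/4, so 2 per bar.
E: each chord is 4 beats in 5/4, so 1.25 per bar.
Fastest is A at 4 chords/bar.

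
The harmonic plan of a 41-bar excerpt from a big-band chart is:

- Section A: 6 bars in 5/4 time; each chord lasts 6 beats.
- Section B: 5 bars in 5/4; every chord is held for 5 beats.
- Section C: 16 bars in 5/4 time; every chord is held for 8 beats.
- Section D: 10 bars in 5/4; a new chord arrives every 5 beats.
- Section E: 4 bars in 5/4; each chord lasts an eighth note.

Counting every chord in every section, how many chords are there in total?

A has 30 beats and chords last 6 each, so 5 chords.
B has 25 beats and chords last 5 each, so 5 chords.
C has 80 beats and chords last 8 each, so 10 chords.
D has 50 beats and chords last 5 each, so 10 chords.
E has 20 beats and chords last 0.5 each, so 40 chords.
Total: 5 + 5 + 10 + 10 + 40 = 70.

70 chords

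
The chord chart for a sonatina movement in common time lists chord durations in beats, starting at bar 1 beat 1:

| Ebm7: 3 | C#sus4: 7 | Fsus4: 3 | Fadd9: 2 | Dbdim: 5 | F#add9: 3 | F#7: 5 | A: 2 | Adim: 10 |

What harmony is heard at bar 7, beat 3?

F#7

Beat 3 of bar 7 is beat (7−1)×4 + 3 = 27 overall.
Running totals: Ebm7 ends at 3, C#sus4 ends at 10, Fsus4 ends at 13, Fadd9 ends at 15, Dbdim ends at 20, F#add9 ends at 23, F#7 ends at 28.
Beat 27 falls within F#7.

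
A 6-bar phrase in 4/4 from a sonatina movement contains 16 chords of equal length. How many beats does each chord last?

6 bars × 4 beats/bar = 24 beats total.
24 beats ÷ 16 chords = 1.5 beats per chord.
(That is a dotted quarter note.)

1.5 beats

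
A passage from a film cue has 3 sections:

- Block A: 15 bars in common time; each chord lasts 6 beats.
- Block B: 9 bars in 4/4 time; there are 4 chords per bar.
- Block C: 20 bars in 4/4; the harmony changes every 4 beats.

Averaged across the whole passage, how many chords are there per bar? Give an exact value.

1.5 chords per bar

A: 15 × 4 = 60 beats ÷ 6 = 10 chords.
B: 9 × 4 = 36 beats ÷ 1 = 36 chords.
C: 20 × 4 = 80 beats ÷ 4 = 20 chords.
Overall: 66 chords over 44 bars → 66/44 = 1.5 chords per bar.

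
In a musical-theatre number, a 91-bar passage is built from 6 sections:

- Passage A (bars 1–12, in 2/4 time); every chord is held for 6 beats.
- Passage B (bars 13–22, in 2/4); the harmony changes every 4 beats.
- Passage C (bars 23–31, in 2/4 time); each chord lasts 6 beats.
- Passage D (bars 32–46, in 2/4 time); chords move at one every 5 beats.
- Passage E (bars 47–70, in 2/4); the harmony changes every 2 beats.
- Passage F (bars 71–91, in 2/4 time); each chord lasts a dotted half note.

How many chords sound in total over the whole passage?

56 chords

A: 12·2 = 24 beats, 24/6 = 4 chords.
B: 10·2 = 20 beats, 20/4 = 5 chords.
C: 9·2 = 18 beats, 18/6 = 3 chords.
D: 15·2 = 30 beats, 30/5 = 6 chords.
E: 24·2 = 48 beats, 48/2 = 24 chords.
F: 21·2 = 42 beats, 42/3 = 14 chords.
Total: 4 + 5 + 3 + 6 + 24 + 14 = 56.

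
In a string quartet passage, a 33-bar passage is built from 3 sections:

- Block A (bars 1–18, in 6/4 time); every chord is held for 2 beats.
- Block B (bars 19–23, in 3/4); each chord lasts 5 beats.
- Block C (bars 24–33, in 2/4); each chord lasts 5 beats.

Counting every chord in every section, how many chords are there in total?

A has 108 beats and chords last 2 each, so 54 chords.
B has 15 beats and chords last 5 each, so 3 chords.
C has 20 beats and chords last 5 each, so 4 chords.
Total: 54 + 3 + 4 = 61.

61 chords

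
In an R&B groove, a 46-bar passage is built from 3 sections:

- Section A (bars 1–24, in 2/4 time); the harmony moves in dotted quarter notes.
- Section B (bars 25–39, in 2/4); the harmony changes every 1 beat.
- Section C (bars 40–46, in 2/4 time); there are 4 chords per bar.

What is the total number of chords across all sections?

90 chords

A: 24·2 = 48 beats, 48/1.5 = 32 chords.
B: 15·2 = 30 beats, 30/1 = 30 chords.
C: 7·2 = 14 beats, 14/0.5 = 28 chords.
Total: 32 + 30 + 28 = 90.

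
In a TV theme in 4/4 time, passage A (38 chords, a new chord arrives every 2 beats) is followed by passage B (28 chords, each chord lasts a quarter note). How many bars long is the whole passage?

A: 38 × 2 = 76 beats = 19 bars.
B: 28 × 1 = 28 beats = 7 bars.
Total: 19 + 7 = 26 bars.

26 bars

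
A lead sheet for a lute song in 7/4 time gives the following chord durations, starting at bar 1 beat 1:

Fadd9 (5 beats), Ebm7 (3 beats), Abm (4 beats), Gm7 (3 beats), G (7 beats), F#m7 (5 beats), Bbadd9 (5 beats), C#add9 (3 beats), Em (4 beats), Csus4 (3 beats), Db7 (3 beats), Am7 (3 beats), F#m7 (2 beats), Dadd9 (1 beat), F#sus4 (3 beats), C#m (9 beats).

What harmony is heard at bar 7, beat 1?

Beat 1 of bar 7 is beat (7−1)×7 + 1 = 43 overall.
Running totals: Fadd9 ends at 5, Ebm7 ends at 8, Abm ends at 12, Gm7 ends at 15, G ends at 22, F#m7 ends at 27, Bbadd9 ends at 32, C#add9 ends at 35, Em ends at 39, Csus4 ends at 42, Db7 ends at 45.
Beat 43 falls within Db7.

Db7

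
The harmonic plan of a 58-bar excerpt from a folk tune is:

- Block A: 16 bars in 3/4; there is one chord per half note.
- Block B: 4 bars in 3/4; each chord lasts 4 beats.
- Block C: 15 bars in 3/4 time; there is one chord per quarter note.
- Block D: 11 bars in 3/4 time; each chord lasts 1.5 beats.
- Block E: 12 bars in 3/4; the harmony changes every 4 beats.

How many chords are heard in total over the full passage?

103 chords

A: 16 bars × 3 beats = 48 beats; 2 beats/chord → 24 chords.
B: 4 bars × 3 beats = 12 beats; 4 beats/chord → 3 chords.
C: 15 bars × 3 beats = 45 beats; 1 beat/chord → 45 chords.
D: 11 bars × 3 beats = 33 beats; 1.5 beats/chord → 22 chords.
E: 12 bars × 3 beats = 36 beats; 4 beats/chord → 9 chords.
Total: 24 + 3 + 45 + 22 + 9 = 103.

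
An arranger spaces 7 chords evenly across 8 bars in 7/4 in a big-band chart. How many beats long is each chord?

8 beats

8 bars × 7 beats/bar = 56 beats total.
56 beats ÷ 7 chords = 8 beats per chord.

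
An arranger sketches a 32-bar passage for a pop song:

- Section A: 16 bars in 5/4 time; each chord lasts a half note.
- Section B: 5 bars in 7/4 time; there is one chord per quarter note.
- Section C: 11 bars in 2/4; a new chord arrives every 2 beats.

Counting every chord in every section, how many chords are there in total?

A: 16·5 = 80 beats, 80/2 = 40 chords.
B: 5·7 = 35 beats, 35/1 = 35 chords.
C: 11·2 = 22 beats, 22/2 = 11 chords.
Total: 40 + 35 + 11 = 86.

86 chords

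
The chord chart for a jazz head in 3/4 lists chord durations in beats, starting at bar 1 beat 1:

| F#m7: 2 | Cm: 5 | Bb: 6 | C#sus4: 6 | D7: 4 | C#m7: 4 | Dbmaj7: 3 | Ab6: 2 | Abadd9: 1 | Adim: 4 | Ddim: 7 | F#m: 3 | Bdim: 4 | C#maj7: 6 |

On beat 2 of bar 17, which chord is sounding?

Bdim

Beat 2 of bar 17 is beat (17−1)×3 + 2 = 50 overall.
Running totals: F#m7 ends at 2, Cm ends at 7, Bb ends at 13, C#sus4 ends at 19, D7 ends at 23, C#m7 ends at 27, Dbmaj7 ends at 30, Ab6 ends at 32, Abadd9 ends at 33, Adim ends at 37, Ddim ends at 44, F#m ends at 47, Bdim ends at 51.
Beat 50 falls within Bdim.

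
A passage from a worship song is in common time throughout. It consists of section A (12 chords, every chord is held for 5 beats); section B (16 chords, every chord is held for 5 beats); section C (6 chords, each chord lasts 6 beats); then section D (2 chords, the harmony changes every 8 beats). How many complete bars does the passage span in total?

48 bars

A: 12 × 5 = 60 beats = 15 bars.
B: 16 × 5 = 80 beats = 20 bars.
C: 6 × 6 = 36 beats = 9 bars.
D: 2 × 8 = 16 beats = 4 bars.
Total: 15 + 20 + 9 + 4 = 48 bars.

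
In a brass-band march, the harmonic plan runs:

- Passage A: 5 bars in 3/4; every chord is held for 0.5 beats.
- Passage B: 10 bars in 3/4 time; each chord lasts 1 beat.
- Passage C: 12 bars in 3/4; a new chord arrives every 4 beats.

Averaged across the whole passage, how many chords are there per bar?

23/9 chords per bar

A: 5 bars of 3 beats is 15 beats; at 0.5 beats each that's 30 chords.
B: 10 bars of 3 beats is 30 beats; at 1 beat each that's 30 chords.
C: 12 bars of 3 beats is 36 beats; at 4 beats each that's 9 chords.
Overall: 69 chords over 27 bars → 69/27 = 23/9 chords per bar.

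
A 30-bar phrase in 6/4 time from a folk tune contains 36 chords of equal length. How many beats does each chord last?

30 bars × 6 beats/bar = 180 beats total.
180 beats ÷ 36 chords = 5 beats per chord.

5 beats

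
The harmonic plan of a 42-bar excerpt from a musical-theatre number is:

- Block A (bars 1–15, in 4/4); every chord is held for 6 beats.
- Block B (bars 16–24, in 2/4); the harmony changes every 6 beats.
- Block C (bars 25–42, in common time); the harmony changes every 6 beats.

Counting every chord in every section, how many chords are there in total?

A has 60 beats and chords last 6 each, so 10 chords.
B has 18 beats and chords last 6 each, so 3 chords.
C has 72 beats and chords last 6 each, so 12 chords.
Total: 10 + 3 + 12 = 25.

25 chords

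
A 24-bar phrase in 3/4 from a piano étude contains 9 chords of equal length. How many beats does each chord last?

24 bars × 3 beats/bar = 72 beats total.
72 beats ÷ 9 chords = 8 beats per chord.

8 beats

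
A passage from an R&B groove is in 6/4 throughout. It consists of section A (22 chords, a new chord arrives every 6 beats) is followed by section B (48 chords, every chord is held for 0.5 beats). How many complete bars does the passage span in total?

26 bars

A: 22 × 6 = 132 beats = 22 bars.
B: 48 × 0.5 = 24 beats = 4 bars.
Total: 22 + 4 = 26 bars.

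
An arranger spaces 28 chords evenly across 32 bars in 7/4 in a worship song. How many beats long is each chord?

8 beats

32 bars × 7 beats/bar = 224 beats total.
224 beats ÷ 28 chords = 8 beats per chord.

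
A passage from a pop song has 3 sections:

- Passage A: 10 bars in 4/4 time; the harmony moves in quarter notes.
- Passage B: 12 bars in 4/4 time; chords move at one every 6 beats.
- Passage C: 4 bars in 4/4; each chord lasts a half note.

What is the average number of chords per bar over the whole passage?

28/13 chords per bar

A: 10 bars of 4 beats is 40 beats; at 1 beat each that's 40 chords.
B: 12 bars of 4 beats is 48 beats; at 6 beats each that's 8 chords.
C: 4 bars of 4 beats is 16 beats; at 2 beats each that's 8 chords.
Overall: 56 chords over 26 bars → 56/26 = 28/13 chords per bar.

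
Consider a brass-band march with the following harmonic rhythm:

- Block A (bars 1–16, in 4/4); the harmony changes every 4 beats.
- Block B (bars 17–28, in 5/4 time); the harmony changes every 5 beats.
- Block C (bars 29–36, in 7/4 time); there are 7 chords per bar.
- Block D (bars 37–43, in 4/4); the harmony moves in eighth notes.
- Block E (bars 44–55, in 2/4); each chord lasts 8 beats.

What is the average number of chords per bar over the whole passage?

2.6 chords per bar

A: 16 bars of 4 beats is 64 beats; at 4 beats each that's 16 chords.
B: 12 bars of 5 beats is 60 beats; at 5 beats each that's 12 chords.
C: 8 bars of 7 beats is 56 beats; at 1 beat each that's 56 chords.
D: 7 bars of 4 beats is 28 beats; at 0.5 beats each that's 56 chords.
E: 12 bars of 2 beats is 24 beats; at 8 beats each that's 3 chords.
Overall: 143 chords over 55 bars → 143/55 = 2.6 chords per bar.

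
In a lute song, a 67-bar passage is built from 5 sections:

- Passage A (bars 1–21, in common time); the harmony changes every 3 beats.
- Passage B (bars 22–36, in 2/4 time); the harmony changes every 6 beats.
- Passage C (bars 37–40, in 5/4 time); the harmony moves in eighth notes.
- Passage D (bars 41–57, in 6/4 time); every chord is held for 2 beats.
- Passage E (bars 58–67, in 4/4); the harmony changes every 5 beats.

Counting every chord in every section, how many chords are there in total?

132 chords

A: 21 bars × 4 beats = 84 beats; 3 beats/chord → 28 chords.
B: 15 bars × 2 beats = 30 beats; 6 beats/chord → 5 chords.
C: 4 bars × 5 beats = 20 beats; 0.5 beats/chord → 40 chords.
D: 17 bars × 6 beats = 102 beats; 2 beats/chord → 51 chords.
E: 10 bars × 4 beats = 40 beats; 5 beats/chord → 8 chords.
Total: 28 + 5 + 40 + 51 + 8 = 132.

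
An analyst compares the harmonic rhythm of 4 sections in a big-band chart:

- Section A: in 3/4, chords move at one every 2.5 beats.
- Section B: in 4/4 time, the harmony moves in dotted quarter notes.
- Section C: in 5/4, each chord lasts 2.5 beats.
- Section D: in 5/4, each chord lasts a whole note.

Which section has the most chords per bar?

A: 3 beats/bar ÷ 2.5 beats/chord = 1.2 chords/bar.
B: 4 beats/bar ÷ 1.5 beats/chord = 8/3 chords/bar.
C: 5 beats/bar ÷ 2.5 beats/chord = 2 chords/bar.
D: 5 beats/bar ÷ 4 beats/chord = 1.25 chords/bar.
Fastest is B at 8/3 chords/bar.

Section B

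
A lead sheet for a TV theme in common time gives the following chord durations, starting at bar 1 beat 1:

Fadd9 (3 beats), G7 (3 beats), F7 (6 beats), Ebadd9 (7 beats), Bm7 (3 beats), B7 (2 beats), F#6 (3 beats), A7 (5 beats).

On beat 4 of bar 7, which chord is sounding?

A7

Beat 4 of bar 7 is beat (7−1)×4 + 4 = 28 overall.
Running totals: Fadd9 ends at 3, G7 ends at 6, F7 ends at 12, Ebadd9 ends at 19, Bm7 ends at 22, B7 ends at 24, F#6 ends at 27, A7 ends at 32.
Beat 28 falls within A7.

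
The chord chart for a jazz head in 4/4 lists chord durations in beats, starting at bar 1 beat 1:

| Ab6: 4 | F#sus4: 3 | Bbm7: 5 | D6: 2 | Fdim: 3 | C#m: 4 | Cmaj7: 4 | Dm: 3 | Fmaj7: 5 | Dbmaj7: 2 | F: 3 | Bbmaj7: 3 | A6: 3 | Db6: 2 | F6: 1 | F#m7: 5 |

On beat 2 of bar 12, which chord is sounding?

Beat 2 of bar 12 is beat (12−1)×4 + 2 = 46 overall.
Running totals: Ab6 ends at 4, F#sus4 ends at 7, Bbm7 ends at 12, D6 ends at 14, Fdim ends at 17, C#m ends at 21, Cmaj7 ends at 25, Dm ends at 28, Fmaj7 ends at 33, Dbmaj7 ends at 35, F ends at 38, Bbmaj7 ends at 41, A6 ends at 44, Db6 ends at 46.
Beat 46 falls within Db6.

Db6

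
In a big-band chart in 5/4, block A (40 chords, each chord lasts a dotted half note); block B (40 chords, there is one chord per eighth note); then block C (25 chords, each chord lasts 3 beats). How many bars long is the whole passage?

A: 40 × 3 = 120 beats = 24 bars.
B: 40 × 0.5 = 20 beats = 4 bars.
C: 25 × 3 = 75 beats = 15 bars.
Total: 24 + 4 + 15 = 43 bars.

43 bars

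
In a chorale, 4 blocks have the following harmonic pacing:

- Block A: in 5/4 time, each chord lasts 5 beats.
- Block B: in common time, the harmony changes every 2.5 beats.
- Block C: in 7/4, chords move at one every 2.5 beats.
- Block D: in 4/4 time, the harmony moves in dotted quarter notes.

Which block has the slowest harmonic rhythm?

Block A

A: 5 beats/bar ÷ 5 beats/chord = 1 chord/bar.
B: 4 beats/bar ÷ 2.5 beats/chord = 1.6 chords/bar.
C: 7 beats/bar ÷ 2.5 beats/chord = 2.8 chords/bar.
D: 4 beats/bar ÷ 1.5 beats/chord = 8/3 chords/bar.
Slowest is A at 1 chords/bar.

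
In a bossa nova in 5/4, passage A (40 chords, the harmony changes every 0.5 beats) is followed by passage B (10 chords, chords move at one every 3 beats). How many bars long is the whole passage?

10 bars

A: 40 × 0.5 = 20 beats = 4 bars.
B: 10 × 3 = 30 beats = 6 bars.
Total: 4 + 6 = 10 bars.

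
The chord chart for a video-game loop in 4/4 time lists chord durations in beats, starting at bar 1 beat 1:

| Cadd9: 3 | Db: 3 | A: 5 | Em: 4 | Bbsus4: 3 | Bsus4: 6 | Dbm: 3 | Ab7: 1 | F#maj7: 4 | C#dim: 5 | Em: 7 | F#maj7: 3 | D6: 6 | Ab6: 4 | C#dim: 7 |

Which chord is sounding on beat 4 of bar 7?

Ab7

Beat 4 of bar 7 is beat (7−1)×4 + 4 = 28 overall.
Running totals: Cadd9 ends at 3, Db ends at 6, A ends at 11, Em ends at 15, Bbsus4 ends at 18, Bsus4 ends at 24, Dbm ends at 27, Ab7 ends at 28.
Beat 28 falls within Ab7.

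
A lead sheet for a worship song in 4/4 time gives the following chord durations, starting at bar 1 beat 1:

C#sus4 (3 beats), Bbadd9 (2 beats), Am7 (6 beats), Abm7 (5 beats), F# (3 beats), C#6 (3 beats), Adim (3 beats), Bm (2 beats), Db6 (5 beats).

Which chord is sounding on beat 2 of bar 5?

F#

Beat 2 of bar 5 is beat (5−1)×4 + 2 = 18 overall.
Running totals: C#sus4 ends at 3, Bbadd9 ends at 5, Am7 ends at 11, Abm7 ends at 16, F# ends at 19.
Beat 18 falls within F#.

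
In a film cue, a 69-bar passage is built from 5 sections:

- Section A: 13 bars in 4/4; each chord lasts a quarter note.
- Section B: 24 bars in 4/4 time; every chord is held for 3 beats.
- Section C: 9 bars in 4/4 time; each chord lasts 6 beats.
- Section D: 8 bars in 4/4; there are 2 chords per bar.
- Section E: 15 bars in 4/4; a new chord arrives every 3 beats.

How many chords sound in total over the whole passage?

126 chords

A: 13 bars × 4 beats = 52 beats; 1 beat/chord → 52 chords.
B: 24 bars × 4 beats = 96 beats; 3 beats/chord → 32 chords.
C: 9 bars × 4 beats = 36 beats; 6 beats/chord → 6 chords.
D: 8 bars × 4 beats = 32 beats; 2 beats/chord → 16 chords.
E: 15 bars × 4 beats = 60 beats; 3 beats/chord → 20 chords.
Total: 52 + 32 + 6 + 16 + 20 = 126.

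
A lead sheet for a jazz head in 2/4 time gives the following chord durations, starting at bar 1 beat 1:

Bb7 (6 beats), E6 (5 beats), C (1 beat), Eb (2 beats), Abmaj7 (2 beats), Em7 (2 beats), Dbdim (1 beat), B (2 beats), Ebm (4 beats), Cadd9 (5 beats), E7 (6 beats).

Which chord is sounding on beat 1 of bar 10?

Beat 1 of bar 10 is beat (10−1)×2 + 1 = 19 overall.
Running totals: Bb7 ends at 6, E6 ends at 11, C ends at 12, Eb ends at 14, Abmaj7 ends at 16, Em7 ends at 18, Dbdim ends at 19.
Beat 19 falls within Dbdim.

Dbdim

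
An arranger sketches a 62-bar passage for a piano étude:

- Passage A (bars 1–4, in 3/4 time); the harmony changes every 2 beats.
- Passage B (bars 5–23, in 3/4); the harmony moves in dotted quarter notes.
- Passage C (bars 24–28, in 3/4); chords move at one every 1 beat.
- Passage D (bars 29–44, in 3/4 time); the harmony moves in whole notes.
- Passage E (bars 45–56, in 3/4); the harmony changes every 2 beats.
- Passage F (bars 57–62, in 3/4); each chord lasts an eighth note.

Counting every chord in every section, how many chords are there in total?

125 chords

A: 4 bars × 3 beats = 12 beats; 2 beats/chord → 6 chords.
B: 19 bars × 3 beats = 57 beats; 1.5 beats/chord → 38 chords.
C: 5 bars × 3 beats = 15 beats; 1 beat/chord → 15 chords.
D: 16 bars × 3 beats = 48 beats; 4 beats/chord → 12 chords.
E: 12 bars × 3 beats = 36 beats; 2 beats/chord → 18 chords.
F: 6 bars × 3 beats = 18 beats; 0.5 beats/chord → 36 chords.
Total: 6 + 38 + 15 + 12 + 18 + 36 = 125.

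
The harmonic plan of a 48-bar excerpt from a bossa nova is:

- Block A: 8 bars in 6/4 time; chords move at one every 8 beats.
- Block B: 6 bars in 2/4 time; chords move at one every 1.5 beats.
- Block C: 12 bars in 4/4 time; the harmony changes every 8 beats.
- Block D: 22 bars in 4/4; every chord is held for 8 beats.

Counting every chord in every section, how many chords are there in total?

A: 8·6 = 48 beats, 48/8 = 6 chords.
B: 6·2 = 12 beats, 12/1.5 = 8 chords.
C: 12·4 = 48 beats, 48/8 = 6 chords.
D: 22·4 = 88 beats, 88/8 = 11 chords.
Total: 6 + 8 + 6 + 11 = 31.

31 chords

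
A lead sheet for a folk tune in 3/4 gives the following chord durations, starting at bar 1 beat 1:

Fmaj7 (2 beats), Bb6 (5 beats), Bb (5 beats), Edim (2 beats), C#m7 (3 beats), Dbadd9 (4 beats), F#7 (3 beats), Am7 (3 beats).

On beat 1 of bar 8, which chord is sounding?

F#7

Beat 1 of bar 8 is beat (8−1)×3 + 1 = 22 overall.
Running totals: Fmaj7 ends at 2, Bb6 ends at 7, Bb ends at 12, Edim ends at 14, C#m7 ends at 17, Dbadd9 ends at 21, F#7 ends at 24.
Beat 22 falls within F#7.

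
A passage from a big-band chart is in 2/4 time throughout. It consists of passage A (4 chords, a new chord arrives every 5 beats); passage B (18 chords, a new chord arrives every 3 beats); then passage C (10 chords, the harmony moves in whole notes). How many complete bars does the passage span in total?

57 bars

A: 4 × 5 = 20 beats = 10 bars.
B: 18 × 3 = 54 beats = 27 bars.
C: 10 × 4 = 40 beats = 20 bars.
Total: 10 + 27 + 20 = 57 bars.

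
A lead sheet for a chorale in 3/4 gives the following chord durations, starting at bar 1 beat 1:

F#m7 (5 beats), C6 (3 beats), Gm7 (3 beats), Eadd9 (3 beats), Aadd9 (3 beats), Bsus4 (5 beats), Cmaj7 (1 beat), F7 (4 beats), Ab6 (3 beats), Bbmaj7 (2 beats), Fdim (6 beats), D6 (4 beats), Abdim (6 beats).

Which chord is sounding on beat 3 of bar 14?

Beat 3 of bar 14 is beat (14−1)×3 + 3 = 42 overall.
Running totals: F#m7 ends at 5, C6 ends at 8, Gm7 ends at 11, Eadd9 ends at 14, Aadd9 ends at 17, Bsus4 ends at 22, Cmaj7 ends at 23, F7 ends at 27, Ab6 ends at 30, Bbmaj7 ends at 32, Fdim ends at 38, D6 ends at 42.
Beat 42 falls within D6.

D6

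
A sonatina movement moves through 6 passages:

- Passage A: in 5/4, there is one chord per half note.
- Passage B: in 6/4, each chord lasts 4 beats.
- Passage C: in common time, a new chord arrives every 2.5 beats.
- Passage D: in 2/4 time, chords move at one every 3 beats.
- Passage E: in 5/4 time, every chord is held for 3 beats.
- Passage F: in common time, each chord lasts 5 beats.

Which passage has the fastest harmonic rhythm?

Passage A

A: 5/2 = 2.5 chords/bar.
B: 6/4 = 1.5 chords/bar.
C: 4/2.5 = 1.6 chords/bar.
D: 2/3 = 2/3 chords/bar.
E: 5/3 = 5/3 chords/bar.
F: 4/5 = 0.8 chords/bar.
Fastest is A at 2.5 chords/bar.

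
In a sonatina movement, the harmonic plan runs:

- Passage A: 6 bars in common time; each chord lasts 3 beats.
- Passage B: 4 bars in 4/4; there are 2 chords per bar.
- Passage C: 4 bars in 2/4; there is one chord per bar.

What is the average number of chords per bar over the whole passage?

A: 6 bars of 4 beats is 24 beats; at 3 beats each that's 8 chords.
B: 4 bars of 4 beats is 16 beats; at 2 beats each that's 8 chords.
C: 4 bars of 2 beats is 8 beats; at 2 beats each that's 4 chords.
Overall: 20 chords over 14 bars → 20/14 = 10/7 chords per bar.

10/7 chords per bar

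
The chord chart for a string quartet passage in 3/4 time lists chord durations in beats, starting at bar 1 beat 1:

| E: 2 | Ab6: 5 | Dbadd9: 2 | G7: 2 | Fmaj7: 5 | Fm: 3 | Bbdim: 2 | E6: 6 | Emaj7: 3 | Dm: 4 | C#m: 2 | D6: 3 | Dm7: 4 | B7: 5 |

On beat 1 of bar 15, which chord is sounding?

Beat 1 of bar 15 is beat (15−1)×3 + 1 = 43 overall.
Running totals: E ends at 2, Ab6 ends at 7, Dbadd9 ends at 9, G7 ends at 11, Fmaj7 ends at 16, Fm ends at 19, Bbdim ends at 21, E6 ends at 27, Emaj7 ends at 30, Dm ends at 34, C#m ends at 36, D6 ends at 39, Dm7 ends at 43.
Beat 43 falls within Dm7.

Dm7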